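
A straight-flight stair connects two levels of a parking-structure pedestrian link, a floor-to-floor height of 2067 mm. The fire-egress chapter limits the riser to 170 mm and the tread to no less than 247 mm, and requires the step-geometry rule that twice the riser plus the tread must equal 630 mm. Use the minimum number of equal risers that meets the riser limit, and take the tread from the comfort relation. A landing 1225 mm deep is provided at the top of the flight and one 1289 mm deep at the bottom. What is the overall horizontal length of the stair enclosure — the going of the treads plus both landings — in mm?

6258 mm

At most 170 each: 2067/170 = 12.16, giving 13 risers.
Each riser is 2067/13 = 159 mm (≤ 170 mm).
Tread T = 630 − 2 × 159 = 312 mm (≥ 247 mm).
13 risers give 12 treads; going = 12 × 312 = 3744 mm.
Enclosure = 3744 + 1225 + 1289 = 6258 mm.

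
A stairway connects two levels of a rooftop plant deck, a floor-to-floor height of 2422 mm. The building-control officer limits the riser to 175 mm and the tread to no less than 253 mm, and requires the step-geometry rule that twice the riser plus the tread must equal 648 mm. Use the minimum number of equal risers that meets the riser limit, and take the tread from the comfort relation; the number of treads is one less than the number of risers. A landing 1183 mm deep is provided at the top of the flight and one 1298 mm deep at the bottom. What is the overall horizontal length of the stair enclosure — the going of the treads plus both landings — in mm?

2422 / 175 = 13.84, so 14 risers are needed.
Riser R = 2422 / 14 = 173 mm, within the 175 mm limit.
From 2R + T = 648: T = 648 − 346 = 302 mm.
14 risers give 13 treads; going = 13 × 302 = 3926 mm.
Add landings: 3926 + 1183 + 1298 = 6407 mm.

6407 mm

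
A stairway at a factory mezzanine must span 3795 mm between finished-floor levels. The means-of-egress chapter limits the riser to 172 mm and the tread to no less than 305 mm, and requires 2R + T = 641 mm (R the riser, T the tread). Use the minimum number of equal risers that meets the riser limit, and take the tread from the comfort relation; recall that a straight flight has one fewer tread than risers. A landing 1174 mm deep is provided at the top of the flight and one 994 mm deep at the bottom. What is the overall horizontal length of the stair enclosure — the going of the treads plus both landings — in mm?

3795 / 172 = 22.06, so 23 risers are needed.
Riser R = 3795 / 23 = 165 mm, within the 172 mm limit.
T = 641 − 2·165 = 311 mm, which satisfies the 305 mm minimum.
Going = (23 − 1) × 311 = 6842 mm.
Enclosure = 6842 + 1174 + 994 = 9010 mm.

9010 mm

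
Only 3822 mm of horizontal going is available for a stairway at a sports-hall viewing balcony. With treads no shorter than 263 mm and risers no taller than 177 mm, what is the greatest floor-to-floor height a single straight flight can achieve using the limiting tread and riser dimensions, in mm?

3822 / 263 = 14.53, so 14 treads fit.
Risers = treads + 1 = 15.
Maximum height = 15 × 177 = 2655 mm.

2655 mm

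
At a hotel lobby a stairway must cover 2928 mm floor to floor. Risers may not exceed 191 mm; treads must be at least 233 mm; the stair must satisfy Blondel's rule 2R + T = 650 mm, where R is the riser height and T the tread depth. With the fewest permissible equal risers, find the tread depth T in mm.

2928 / 191 = 15.330 → round up to 16 risers.
R = 2928 ÷ 16 = 183 mm.
T = 650 − 2·183 = 284 mm, which satisfies the 233 mm minimum.

284 mm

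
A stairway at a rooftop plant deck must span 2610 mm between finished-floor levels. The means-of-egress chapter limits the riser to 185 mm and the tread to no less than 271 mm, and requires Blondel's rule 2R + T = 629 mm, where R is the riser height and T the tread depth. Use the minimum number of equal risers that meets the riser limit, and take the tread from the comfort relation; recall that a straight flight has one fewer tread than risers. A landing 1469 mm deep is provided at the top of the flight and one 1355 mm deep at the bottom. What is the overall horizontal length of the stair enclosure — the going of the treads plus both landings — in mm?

⌈2610/185⌉ = 15 risers.
Riser R = 2610 / 15 = 174 mm, within the 185 mm limit.
T = 629 − 2·174 = 281 mm, which satisfies the 271 mm minimum.
Treads = 15 − 1 = 14; going = 14 × 281 = 3934 mm.
Enclosure = 3934 + 1469 + 1355 = 6758 mm.

6758 mm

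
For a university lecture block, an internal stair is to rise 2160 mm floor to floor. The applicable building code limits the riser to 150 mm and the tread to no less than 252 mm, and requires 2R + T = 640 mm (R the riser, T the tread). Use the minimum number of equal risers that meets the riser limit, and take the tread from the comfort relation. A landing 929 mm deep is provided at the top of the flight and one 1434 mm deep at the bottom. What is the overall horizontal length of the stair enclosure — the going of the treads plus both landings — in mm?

7291 mm

At most 150 each: 2160/150 = 14.40, giving 15 risers.
Each riser is 2160/15 = 144 mm (≤ 150 mm).
T = 640 − 2·144 = 352 mm, which satisfies the 252 mm minimum.
Going = (15 − 1) × 352 = 4928 mm.
Add landings: 4928 + 929 + 1434 = 7291 mm.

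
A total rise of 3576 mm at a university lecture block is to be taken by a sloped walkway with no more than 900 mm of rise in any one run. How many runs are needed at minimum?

⌈3576/900⌉ = 4 ramp runs.

4 runs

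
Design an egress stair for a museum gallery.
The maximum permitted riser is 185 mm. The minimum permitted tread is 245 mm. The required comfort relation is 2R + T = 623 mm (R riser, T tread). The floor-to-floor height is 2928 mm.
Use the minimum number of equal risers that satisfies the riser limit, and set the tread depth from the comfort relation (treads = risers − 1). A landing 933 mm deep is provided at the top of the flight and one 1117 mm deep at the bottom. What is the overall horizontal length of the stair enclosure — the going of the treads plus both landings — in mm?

At most 185 each: 2928/185 = 15.83, giving 16 risers.
Riser R = 2928 / 16 = 183 mm, within the 185 mm limit.
T = 623 − 2·183 = 257 mm, which satisfies the 245 mm minimum.
Treads = 16 − 1 = 15; going = 15 × 257 = 3855 mm.
Add landings: 3855 + 933 + 1117 = 5905 mm.

5905 mm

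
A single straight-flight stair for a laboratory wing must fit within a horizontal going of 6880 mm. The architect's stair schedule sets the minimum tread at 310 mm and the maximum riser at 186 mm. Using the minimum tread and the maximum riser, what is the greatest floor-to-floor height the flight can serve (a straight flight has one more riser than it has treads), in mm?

4278 mm

6880 / 310 = 22.19, so 22 treads fit.
Risers = treads + 1 = 23.
Maximum height = 23 × 186 = 4278 mm.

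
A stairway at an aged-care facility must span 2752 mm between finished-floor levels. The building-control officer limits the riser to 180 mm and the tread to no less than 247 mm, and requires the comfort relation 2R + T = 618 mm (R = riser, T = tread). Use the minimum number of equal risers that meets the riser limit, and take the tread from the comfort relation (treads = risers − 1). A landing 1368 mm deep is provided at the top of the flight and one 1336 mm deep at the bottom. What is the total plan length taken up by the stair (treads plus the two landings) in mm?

At most 180 each: 2752/180 = 15.29, giving 16 risers.
R = 2752 ÷ 16 = 172 mm.
T = 618 − 2·172 = 274 mm, which satisfies the 247 mm minimum.
Treads = 16 − 1 = 15; going = 15 × 274 = 4110 mm.
Add landings: 4110 + 1368 + 1336 = 6814 mm.

6814 mm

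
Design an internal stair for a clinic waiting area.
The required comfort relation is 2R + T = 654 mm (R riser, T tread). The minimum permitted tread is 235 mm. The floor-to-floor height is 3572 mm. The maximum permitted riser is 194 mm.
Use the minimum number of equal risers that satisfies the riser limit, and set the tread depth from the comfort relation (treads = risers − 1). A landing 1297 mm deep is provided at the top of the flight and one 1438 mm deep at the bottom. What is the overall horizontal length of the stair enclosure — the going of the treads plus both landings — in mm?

3572 / 194 = 18.41, so 19 risers are needed.
Riser R = 3572 / 19 = 188 mm, within the 194 mm limit.
From 2R + T = 654: T = 654 − 376 = 278 mm.
Treads = 19 − 1 = 18; going = 18 × 278 = 5004 mm.
Add landings: 5004 + 1297 + 1438 = 7739 mm.

7739 mm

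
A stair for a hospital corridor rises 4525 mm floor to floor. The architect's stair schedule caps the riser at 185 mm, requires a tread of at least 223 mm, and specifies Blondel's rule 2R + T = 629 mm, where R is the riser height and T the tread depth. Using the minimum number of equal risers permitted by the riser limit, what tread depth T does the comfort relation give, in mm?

⌈4525/185⌉ = 25 risers.
R = 4525 ÷ 25 = 181 mm.
Tread T = 629 − 2 × 181 = 267 mm (≥ 223 mm).

267 mm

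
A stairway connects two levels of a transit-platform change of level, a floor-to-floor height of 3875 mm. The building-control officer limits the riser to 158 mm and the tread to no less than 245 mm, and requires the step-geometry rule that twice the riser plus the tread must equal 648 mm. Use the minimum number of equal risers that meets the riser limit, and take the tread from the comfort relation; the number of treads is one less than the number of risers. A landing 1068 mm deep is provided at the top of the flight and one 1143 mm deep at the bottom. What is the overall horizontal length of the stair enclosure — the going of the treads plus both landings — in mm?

10323 mm

3875 / 158 = 24.53, so 25 risers are needed.
Riser R = 3875 / 25 = 155 mm, within the 158 mm limit.
Tread T = 648 − 2 × 155 = 338 mm (≥ 245 mm).
Treads = 25 − 1 = 24; going = 24 × 338 = 8112 mm.
Add landings: 8112 + 1068 + 1143 = 10323 mm.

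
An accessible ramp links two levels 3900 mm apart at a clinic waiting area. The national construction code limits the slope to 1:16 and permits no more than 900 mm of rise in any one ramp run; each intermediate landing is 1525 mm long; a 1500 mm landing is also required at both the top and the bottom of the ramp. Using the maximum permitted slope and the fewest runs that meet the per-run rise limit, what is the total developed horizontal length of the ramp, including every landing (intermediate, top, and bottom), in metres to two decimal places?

71.50 m

At most 900 each: 3900/900 = 4.33, giving 5 ramp runs. That means 4 intermediate landings.
Horizontal run for 3900 mm of rise at 1:16 is 3900 × 16 = 62400 mm.
Intermediate landings: 4 × 1525 = 6100 mm.
Top and bottom landings: 2 × 1500 = 3000 mm.
Total = 62400 + 6100 + 3000 = 71500 mm.
= 71.50 m.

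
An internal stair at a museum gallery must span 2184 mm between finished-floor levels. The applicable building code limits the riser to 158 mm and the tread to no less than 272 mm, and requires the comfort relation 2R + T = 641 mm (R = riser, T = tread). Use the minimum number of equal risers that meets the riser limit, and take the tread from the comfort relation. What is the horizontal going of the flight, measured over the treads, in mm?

⌈2184/158⌉ = 14 risers.
Each riser is 2184/14 = 156 mm (≤ 158 mm).
From 2R + T = 641: T = 641 − 312 = 329 mm.
Going = (14 − 1) × 329 = 4277 mm.

4277 mm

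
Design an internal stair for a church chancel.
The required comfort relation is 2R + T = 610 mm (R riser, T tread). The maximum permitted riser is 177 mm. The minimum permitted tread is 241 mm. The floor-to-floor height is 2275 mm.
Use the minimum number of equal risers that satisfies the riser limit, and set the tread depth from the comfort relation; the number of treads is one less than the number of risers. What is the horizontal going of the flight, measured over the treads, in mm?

3120 mm

At most 177 each: 2275/177 = 12.85, giving 13 risers.
Each riser is 2275/13 = 175 mm (≤ 177 mm).
Tread T = 610 − 2 × 175 = 260 mm (≥ 241 mm).
13 risers give 12 treads; going = 12 × 260 = 3120 mm.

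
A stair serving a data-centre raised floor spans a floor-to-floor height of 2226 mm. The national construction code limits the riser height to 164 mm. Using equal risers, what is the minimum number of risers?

⌈2226/164⌉ = 14 risers.

14 risers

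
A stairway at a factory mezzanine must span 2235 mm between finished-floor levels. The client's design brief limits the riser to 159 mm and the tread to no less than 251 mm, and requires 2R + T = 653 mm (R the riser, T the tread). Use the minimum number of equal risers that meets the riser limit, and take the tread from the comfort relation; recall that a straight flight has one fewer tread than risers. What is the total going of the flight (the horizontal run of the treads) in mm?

4970 mm

2235 / 159 = 14.057 → round up to 15 risers.
Riser R = 2235 / 15 = 149 mm, within the 159 mm limit.
T = 653 − 2·149 = 355 mm, which satisfies the 251 mm minimum.
Going = (15 − 1) × 355 = 4970 mm.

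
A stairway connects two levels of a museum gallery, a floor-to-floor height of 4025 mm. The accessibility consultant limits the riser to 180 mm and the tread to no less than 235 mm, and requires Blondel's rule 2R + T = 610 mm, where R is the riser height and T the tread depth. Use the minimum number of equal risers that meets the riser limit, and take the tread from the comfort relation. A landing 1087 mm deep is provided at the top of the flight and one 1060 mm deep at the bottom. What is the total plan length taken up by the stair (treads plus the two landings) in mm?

7867 mm

⌈4025/180⌉ = 23 risers.
R = 4025 ÷ 23 = 175 mm.
T = 610 − 2·175 = 260 mm, which satisfies the 235 mm minimum.
23 risers give 22 treads; going = 22 × 260 = 5720 mm.
Enclosure = 5720 + 1087 + 1060 = 7867 mm.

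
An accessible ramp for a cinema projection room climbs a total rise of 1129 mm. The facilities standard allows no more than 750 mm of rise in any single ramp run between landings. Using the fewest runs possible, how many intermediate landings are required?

1 intermediate landings

⌈1129/750⌉ = 2 ramp runs.
2 runs are separated by 1 intermediate landings.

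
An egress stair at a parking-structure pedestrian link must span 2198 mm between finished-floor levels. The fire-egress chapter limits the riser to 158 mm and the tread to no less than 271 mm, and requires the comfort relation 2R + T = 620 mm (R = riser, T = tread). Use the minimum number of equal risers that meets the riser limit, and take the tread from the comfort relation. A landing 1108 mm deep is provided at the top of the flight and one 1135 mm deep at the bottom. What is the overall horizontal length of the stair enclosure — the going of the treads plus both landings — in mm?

At most 158 each: 2198/158 = 13.91, giving 14 risers.
R = 2198 ÷ 14 = 157 mm.
From 2R + T = 620: T = 620 − 314 = 306 mm.
Treads = 14 − 1 = 13; going = 13 × 306 = 3978 mm.
Enclosure = 3978 + 1108 + 1135 = 6221 mm.

6221 mm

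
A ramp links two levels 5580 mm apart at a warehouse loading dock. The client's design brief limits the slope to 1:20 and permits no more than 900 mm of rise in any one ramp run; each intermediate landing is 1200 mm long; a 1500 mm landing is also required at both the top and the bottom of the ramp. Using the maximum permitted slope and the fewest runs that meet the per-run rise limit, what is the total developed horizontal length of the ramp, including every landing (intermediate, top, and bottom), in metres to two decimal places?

121.80 m

5580 / 900 = 6.200 → round up to 7 ramp runs. That means 6 intermediate landings.
Ramp run (horizontal) at 1:20: 5580 × 20 = 111600 mm.
Intermediate landings: 6 × 1200 = 7200 mm.
Top and bottom landings: 2 × 1500 = 3000 mm.
Total = 111600 + 7200 + 3000 = 121800 mm.
= 121.80 m.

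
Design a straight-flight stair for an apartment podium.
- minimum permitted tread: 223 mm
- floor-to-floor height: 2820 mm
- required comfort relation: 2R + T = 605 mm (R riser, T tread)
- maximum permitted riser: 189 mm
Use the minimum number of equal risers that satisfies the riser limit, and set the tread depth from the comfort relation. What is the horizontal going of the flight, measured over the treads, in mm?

3206 mm

At most 189 each: 2820/189 = 14.92, giving 15 risers.
R = 2820 ÷ 15 = 188 mm.
T = 605 − 2·188 = 229 mm, which satisfies the 223 mm minimum.
Treads = 15 − 1 = 14; going = 14 × 229 = 3206 mm.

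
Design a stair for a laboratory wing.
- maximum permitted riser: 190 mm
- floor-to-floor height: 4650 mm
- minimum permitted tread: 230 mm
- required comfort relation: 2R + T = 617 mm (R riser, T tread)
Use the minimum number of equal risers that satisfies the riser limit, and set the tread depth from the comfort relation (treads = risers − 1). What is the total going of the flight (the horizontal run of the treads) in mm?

5880 mm

At most 190 each: 4650/190 = 24.47, giving 25 risers.
Riser R = 4650 / 25 = 186 mm, within the 190 mm limit.
From 2R + T = 617: T = 617 − 372 = 245 mm.
25 risers give 24 treads; going = 24 × 245 = 5880 mm.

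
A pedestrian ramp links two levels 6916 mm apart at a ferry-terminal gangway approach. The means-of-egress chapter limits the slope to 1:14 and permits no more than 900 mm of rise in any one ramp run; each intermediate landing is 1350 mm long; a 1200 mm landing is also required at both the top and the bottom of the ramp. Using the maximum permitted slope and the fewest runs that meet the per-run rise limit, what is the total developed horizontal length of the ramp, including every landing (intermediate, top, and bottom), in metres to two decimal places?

108.67 m

6916 / 900 = 7.68, so 8 ramp runs are needed. That means 7 intermediate landings.
Horizontal run for 6916 mm of rise at 1:14 is 6916 × 14 = 96824 mm.
7 intermediate landings contribute 7 × 1350 = 9450 mm.
Top and bottom landings: 2 × 1200 = 2400 mm.
Total = 96824 + 9450 + 2400 = 108674 mm.
= 108.67 m.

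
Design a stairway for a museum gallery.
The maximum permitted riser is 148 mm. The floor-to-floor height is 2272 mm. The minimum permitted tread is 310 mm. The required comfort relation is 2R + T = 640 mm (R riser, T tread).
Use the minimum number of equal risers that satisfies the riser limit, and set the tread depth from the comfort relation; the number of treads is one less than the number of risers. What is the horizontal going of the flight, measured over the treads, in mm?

At most 148 each: 2272/148 = 15.35, giving 16 risers.
R = 2272 ÷ 16 = 142 mm.
T = 640 − 2·142 = 356 mm, which satisfies the 310 mm minimum.
Going = (16 − 1) × 356 = 5340 mm.

5340 mm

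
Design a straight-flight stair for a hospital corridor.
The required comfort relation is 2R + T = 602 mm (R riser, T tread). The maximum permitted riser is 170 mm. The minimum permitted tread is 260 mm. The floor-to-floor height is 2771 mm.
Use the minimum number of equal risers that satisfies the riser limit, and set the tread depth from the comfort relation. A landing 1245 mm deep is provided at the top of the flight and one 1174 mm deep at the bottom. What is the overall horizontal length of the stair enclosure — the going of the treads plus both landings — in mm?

At most 170 each: 2771/170 = 16.30, giving 17 risers.
Each riser is 2771/17 = 163 mm (≤ 170 mm).
From 2R + T = 602: T = 602 − 326 = 276 mm.
Treads = 17 − 1 = 16; going = 16 × 276 = 4416 mm.
Add landings: 4416 + 1245 + 1174 = 6835 mm.

6835 mm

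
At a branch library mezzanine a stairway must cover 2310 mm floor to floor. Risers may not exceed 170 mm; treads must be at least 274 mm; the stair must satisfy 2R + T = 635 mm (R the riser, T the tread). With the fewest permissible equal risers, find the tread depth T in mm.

2310 / 170 = 13.59, so 14 risers are needed.
Each riser is 2310/14 = 165 mm (≤ 170 mm).
T = 635 − 2·165 = 305 mm, which satisfies the 274 mm minimum.

305 mm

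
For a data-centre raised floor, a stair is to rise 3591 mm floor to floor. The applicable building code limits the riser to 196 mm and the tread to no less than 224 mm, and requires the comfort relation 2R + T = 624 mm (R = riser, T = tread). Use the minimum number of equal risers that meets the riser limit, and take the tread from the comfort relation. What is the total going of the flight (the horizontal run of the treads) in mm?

⌈3591/196⌉ = 19 risers.
R = 3591 ÷ 19 = 189 mm.
Tread T = 624 − 2 × 189 = 246 mm (≥ 224 mm).
Going = (19 − 1) × 246 = 4428 mm.

4428 mm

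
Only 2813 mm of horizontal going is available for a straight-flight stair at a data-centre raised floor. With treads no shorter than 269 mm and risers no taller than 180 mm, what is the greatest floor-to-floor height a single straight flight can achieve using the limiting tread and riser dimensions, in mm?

1980 mm

Treads that fit: ⌊2813 / 269⌋ = 10.
Risers = treads + 1 = 11.
Maximum height = 11 × 180 = 1980 mm.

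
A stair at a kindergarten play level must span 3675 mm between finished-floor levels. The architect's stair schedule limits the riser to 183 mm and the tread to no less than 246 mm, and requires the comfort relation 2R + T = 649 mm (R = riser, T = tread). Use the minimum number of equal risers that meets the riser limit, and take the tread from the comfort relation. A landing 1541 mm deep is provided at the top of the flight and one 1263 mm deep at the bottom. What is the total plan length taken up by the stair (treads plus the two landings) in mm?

⌈3675/183⌉ = 21 risers.
R = 3675 ÷ 21 = 175 mm.
From 2R + T = 649: T = 649 − 350 = 299 mm.
Going = (21 − 1) × 299 = 5980 mm.
Add landings: 5980 + 1541 + 1263 = 8784 mm.

8784 mm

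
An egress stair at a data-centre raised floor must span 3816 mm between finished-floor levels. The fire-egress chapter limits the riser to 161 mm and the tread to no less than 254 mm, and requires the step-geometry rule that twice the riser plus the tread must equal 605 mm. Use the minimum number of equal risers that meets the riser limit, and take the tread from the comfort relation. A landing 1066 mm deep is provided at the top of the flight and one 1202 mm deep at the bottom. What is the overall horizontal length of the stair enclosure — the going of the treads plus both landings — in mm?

8869 mm

3816 / 161 = 23.702 → round up to 24 risers.
Each riser is 3816/24 = 159 mm (≤ 161 mm).
T = 605 − 2·159 = 287 mm, which satisfies the 254 mm minimum.
Going = (24 − 1) × 287 = 6601 mm.
Add landings: 6601 + 1066 + 1202 = 8869 mm.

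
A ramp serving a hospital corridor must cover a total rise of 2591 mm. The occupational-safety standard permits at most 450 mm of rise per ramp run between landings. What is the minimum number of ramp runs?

⌈2591/450⌉ = 6 ramp runs.

6 runs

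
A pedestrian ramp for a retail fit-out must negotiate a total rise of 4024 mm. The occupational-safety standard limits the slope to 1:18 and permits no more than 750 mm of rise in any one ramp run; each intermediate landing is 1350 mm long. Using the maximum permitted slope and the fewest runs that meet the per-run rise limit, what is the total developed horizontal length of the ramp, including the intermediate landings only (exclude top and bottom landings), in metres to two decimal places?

⌈4024/750⌉ = 6 ramp runs. That means 5 intermediate landings.
Ramp run (horizontal) at 1:18: 4024 × 18 = 72432 mm.
Intermediate landings: 5 × 1350 = 6750 mm.
Developed length = 72432 + 6750 = 79182 mm.
= 79.18 m.

79.18 m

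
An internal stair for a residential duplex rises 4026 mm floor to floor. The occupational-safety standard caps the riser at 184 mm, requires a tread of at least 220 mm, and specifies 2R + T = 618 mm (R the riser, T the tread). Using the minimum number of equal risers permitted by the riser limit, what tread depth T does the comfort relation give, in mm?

4026 / 184 = 21.880 → round up to 22 risers.
Riser R = 4026 / 22 = 183 mm, within the 184 mm limit.
From 2R + T = 618: T = 618 − 366 = 252 mm.

252 mm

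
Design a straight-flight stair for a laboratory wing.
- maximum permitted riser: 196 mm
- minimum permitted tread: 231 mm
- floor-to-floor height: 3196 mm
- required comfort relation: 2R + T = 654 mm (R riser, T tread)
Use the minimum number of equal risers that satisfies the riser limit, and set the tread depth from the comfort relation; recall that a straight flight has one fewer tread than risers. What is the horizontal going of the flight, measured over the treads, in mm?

3196 / 196 = 16.31, so 17 risers are needed.
R = 3196 ÷ 17 = 188 mm.
T = 654 − 2·188 = 278 mm, which satisfies the 231 mm minimum.
Going = (17 − 1) × 278 = 4448 mm.

4448 mm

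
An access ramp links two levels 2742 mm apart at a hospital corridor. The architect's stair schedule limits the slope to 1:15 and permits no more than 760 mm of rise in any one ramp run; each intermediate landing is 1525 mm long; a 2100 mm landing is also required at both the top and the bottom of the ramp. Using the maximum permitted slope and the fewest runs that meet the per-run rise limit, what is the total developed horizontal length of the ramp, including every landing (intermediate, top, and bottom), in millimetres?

2742 / 760 = 3.608 → round up to 4 ramp runs. That means 3 intermediate landings.
Horizontal run for 2742 mm of rise at 1:15 is 2742 × 15 = 41130 mm.
Intermediate landings: 3 × 1525 = 4575 mm.
Top and bottom landings: 2 × 2100 = 4200 mm.
Total = 41130 + 4575 + 4200 = 49905 mm.

49905 mm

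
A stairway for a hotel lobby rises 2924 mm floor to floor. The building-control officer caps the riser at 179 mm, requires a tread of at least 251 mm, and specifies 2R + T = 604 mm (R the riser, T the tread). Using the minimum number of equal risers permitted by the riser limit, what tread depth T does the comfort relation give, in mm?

At most 179 each: 2924/179 = 16.34, giving 17 risers.
R = 2924 ÷ 17 = 172 mm.
T = 604 − 2·172 = 260 mm, which satisfies the 251 mm minimum.

260 mm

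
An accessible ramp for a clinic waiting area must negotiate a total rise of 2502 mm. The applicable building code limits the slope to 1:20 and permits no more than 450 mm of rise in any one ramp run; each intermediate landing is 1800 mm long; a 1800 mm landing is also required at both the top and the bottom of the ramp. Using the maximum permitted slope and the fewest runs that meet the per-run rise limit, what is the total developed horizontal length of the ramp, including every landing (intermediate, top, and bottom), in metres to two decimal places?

2502 / 450 = 5.56, so 6 ramp runs are needed. That means 5 intermediate landings.
Ramp run (horizontal) at 1:20: 2502 × 20 = 50040 mm.
Intermediate landings: 5 × 1800 = 9000 mm.
Top and bottom landings: 2 × 1800 = 3600 mm.
Total = 50040 + 9000 + 3600 = 62640 mm.
= 62.64 m.

62.64 m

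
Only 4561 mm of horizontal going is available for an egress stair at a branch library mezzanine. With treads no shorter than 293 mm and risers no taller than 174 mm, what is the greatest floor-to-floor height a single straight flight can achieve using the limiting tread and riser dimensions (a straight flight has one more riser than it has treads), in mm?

Treads that fit: ⌊4561 / 293⌋ = 15.
Risers = treads + 1 = 16.
Maximum height = 16 × 174 = 2784 mm.

2784 mm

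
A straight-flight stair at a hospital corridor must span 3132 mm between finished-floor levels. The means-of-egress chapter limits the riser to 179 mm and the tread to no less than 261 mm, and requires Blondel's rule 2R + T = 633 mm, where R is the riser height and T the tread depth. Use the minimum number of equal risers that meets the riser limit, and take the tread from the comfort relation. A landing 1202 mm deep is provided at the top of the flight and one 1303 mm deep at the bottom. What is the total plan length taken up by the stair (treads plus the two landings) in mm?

7350 mm

3132 / 179 = 17.50, so 18 risers are needed.
Each riser is 3132/18 = 174 mm (≤ 179 mm).
T = 633 − 2·174 = 285 mm, which satisfies the 261 mm minimum.
Treads = 18 − 1 = 17; going = 17 × 285 = 4845 mm.
Enclosure = 4845 + 1202 + 1303 = 7350 mm.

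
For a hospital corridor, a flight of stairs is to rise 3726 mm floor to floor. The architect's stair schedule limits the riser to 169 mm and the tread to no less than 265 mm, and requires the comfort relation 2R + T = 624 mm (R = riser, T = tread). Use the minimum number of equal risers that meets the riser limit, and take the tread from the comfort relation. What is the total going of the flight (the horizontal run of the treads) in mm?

6600 mm

3726 / 169 = 22.047 → round up to 23 risers.
R = 3726 ÷ 23 = 162 mm.
From 2R + T = 624: T = 624 − 324 = 300 mm.
23 risers give 22 treads; going = 22 × 300 = 6600 mm.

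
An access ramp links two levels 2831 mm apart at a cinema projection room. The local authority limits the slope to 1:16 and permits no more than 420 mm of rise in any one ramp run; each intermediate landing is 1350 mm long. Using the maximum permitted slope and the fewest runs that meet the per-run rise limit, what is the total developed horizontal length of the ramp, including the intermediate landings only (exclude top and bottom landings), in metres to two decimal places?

At most 420 each: 2831/420 = 6.74, giving 7 ramp runs. That means 6 intermediate landings.
Horizontal run for 2831 mm of rise at 1:16 is 2831 × 16 = 45296 mm.
6 intermediate landings contribute 6 × 1350 = 8100 mm.
Total developed length = 45296 + 8100 = 53396 mm.
= 53.40 m.

53.40 m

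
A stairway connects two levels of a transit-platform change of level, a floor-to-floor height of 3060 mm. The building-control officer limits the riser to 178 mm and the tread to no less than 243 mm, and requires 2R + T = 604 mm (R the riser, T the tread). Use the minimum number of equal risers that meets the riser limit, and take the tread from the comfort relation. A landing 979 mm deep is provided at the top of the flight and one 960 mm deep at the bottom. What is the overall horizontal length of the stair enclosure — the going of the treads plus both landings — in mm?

3060 / 178 = 17.191 → round up to 18 risers.
R = 3060 ÷ 18 = 170 mm.
T = 604 − 2·170 = 264 mm, which satisfies the 243 mm minimum.
18 risers give 17 treads; going = 17 × 264 = 4488 mm.
Enclosure = 4488 + 979 + 960 = 6427 mm.

6427 mm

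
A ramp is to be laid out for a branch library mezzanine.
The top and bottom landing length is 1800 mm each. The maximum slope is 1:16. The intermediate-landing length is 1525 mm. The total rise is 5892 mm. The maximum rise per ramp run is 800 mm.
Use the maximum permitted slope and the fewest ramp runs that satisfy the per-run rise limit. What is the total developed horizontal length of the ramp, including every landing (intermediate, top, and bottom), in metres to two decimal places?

108.55 m

At most 800 each: 5892/800 = 7.37, giving 8 ramp runs. That means 7 intermediate landings.
Horizontal run for 5892 mm of rise at 1:16 is 5892 × 16 = 94272 mm.
7 intermediate landings contribute 7 × 1525 = 10675 mm.
Top and bottom landings: 2 × 1800 = 3600 mm.
Total = 94272 + 10675 + 3600 = 108547 mm.
= 108.55 m.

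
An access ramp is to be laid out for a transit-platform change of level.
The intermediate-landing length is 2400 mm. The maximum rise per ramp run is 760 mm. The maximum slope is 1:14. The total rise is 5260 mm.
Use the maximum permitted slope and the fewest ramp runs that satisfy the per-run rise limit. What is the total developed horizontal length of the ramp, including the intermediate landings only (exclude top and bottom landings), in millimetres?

5260 / 760 = 6.92, so 7 ramp runs are needed. That means 6 intermediate landings.
Horizontal run for 5260 mm of rise at 1:14 is 5260 × 14 = 73640 mm.
Intermediate landings: 6 × 2400 = 14400 mm.
Total developed length = 73640 + 14400 = 88040 mm.

88040 mm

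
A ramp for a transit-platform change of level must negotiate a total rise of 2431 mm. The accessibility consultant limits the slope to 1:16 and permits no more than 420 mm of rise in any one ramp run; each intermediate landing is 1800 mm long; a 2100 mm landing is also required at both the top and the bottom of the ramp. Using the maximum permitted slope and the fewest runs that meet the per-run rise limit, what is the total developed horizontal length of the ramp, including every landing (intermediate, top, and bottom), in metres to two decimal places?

2431 / 420 = 5.79, so 6 ramp runs are needed. That means 5 intermediate landings.
Ramp run (horizontal) at 1:16: 2431 × 16 = 38896 mm.
5 intermediate landings contribute 5 × 1800 = 9000 mm.
Top and bottom landings: 2 × 2100 = 4200 mm.
Total = 38896 + 9000 + 4200 = 52096 mm.
= 52.10 m.

52.10 m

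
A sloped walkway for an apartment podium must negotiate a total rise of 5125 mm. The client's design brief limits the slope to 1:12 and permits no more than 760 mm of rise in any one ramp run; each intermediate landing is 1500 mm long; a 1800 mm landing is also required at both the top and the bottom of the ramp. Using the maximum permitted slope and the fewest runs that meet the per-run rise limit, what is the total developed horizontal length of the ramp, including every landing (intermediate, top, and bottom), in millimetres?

74100 mm

⌈5125/760⌉ = 7 ramp runs. That means 6 intermediate landings.
Ramp run (horizontal) at 1:12: 5125 × 12 = 61500 mm.
6 intermediate landings contribute 6 × 1500 = 9000 mm.
Top and bottom landings: 2 × 1800 = 3600 mm.
Total = 61500 + 9000 + 3600 = 74100 mm.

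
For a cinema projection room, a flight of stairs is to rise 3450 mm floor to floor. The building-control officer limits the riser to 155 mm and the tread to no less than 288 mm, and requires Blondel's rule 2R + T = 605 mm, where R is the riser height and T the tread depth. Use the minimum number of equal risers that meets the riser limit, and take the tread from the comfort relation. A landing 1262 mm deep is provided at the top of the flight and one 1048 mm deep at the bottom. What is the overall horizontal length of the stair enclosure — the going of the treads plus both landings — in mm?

9020 mm

At most 155 each: 3450/155 = 22.26, giving 23 risers.
Each riser is 3450/23 = 150 mm (≤ 155 mm).
T = 605 − 2·150 = 305 mm, which satisfies the 288 mm minimum.
Going = (23 − 1) × 305 = 6710 mm.
Enclosure = 6710 + 1262 + 1048 = 9020 mm.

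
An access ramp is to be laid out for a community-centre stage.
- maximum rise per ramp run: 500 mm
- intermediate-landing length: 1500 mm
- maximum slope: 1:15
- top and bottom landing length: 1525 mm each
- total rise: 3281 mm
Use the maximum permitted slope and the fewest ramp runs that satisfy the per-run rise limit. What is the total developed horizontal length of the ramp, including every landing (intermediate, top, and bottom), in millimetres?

61265 mm

⌈3281/500⌉ = 7 ramp runs. That means 6 intermediate landings.
Ramp run (horizontal) at 1:15: 3281 × 15 = 49215 mm.
Intermediate landings: 6 × 1500 = 9000 mm.
Top and bottom landings: 2 × 1525 = 3050 mm.
Total = 49215 + 9000 + 3050 = 61265 mm.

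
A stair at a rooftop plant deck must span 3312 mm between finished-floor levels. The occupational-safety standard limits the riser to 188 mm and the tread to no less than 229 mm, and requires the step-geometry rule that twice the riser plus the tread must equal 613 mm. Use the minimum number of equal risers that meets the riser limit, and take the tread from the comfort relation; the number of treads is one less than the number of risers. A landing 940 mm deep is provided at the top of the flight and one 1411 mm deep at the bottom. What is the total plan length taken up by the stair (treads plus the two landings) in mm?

6516 mm

3312 / 188 = 17.62, so 18 risers are needed.
R = 3312 ÷ 18 = 184 mm.
Tread T = 613 − 2 × 184 = 245 mm (≥ 229 mm).
18 risers give 17 treads; going = 17 × 245 = 4165 mm.
Add landings: 4165 + 940 + 1411 = 6516 mm.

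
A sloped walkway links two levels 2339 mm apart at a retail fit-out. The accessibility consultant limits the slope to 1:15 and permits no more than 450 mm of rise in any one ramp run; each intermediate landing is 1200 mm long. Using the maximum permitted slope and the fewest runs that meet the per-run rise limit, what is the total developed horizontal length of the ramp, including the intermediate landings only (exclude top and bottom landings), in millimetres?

2339 / 450 = 5.198 → round up to 6 ramp runs. That means 5 intermediate landings.
Ramp run (horizontal) at 1:15: 2339 × 15 = 35085 mm.
5 intermediate landings contribute 5 × 1200 = 6000 mm.
Total developed length = 35085 + 6000 = 41085 mm.

41085 mm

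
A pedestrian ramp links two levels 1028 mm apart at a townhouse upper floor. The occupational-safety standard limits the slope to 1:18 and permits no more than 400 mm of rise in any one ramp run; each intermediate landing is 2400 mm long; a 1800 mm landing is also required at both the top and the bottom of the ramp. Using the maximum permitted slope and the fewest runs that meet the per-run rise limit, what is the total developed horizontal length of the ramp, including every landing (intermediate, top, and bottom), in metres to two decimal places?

1028 / 400 = 2.57, so 3 ramp runs are needed. That means 2 intermediate landings.
Ramp run (horizontal) at 1:18: 1028 × 18 = 18504 mm.
2 intermediate landings contribute 2 × 2400 = 4800 mm.
Top and bottom landings: 2 × 1800 = 3600 mm.
Total = 18504 + 4800 + 3600 = 26904 mm.
= 26.90 m.

26.90 m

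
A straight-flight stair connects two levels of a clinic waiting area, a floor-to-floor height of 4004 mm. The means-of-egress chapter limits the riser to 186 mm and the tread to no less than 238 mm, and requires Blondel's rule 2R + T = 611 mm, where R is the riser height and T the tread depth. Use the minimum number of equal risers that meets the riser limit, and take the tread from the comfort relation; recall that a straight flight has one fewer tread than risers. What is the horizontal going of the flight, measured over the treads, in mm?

5187 mm

⌈4004/186⌉ = 22 risers.
Riser R = 4004 / 22 = 182 mm, within the 186 mm limit.
T = 611 − 2·182 = 247 mm, which satisfies the 238 mm minimum.
Going = (22 − 1) × 247 = 5187 mm.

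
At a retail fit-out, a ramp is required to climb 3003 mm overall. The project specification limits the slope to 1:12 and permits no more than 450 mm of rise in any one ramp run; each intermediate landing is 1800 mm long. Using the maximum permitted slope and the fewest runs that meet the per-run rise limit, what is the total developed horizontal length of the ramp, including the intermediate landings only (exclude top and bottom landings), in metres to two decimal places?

3003 / 450 = 6.67, so 7 ramp runs are needed. That means 6 intermediate landings.
Ramp run (horizontal) at 1:12: 3003 × 12 = 36036 mm.
Intermediate landings: 6 × 1800 = 10800 mm.
Total developed length = 36036 + 10800 = 46836 mm.
= 46.84 m.

46.84 m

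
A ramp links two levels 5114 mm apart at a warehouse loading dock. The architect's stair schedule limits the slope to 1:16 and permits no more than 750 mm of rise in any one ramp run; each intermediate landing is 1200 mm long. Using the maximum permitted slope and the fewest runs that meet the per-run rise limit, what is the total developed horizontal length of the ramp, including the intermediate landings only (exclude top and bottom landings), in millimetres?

5114 / 750 = 6.82, so 7 ramp runs are needed. That means 6 intermediate landings.
Horizontal run for 5114 mm of rise at 1:16 is 5114 × 16 = 81824 mm.
6 intermediate landings contribute 6 × 1200 = 7200 mm.
Developed length = 81824 + 7200 = 89024 mm.

89024 mm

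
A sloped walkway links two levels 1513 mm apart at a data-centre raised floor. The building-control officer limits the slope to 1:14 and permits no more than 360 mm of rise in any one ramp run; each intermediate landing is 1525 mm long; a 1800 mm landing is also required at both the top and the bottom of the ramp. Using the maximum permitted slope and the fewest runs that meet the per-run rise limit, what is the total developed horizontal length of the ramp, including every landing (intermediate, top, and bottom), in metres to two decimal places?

1513 / 360 = 4.20, so 5 ramp runs are needed. That means 4 intermediate landings.
Ramp run (horizontal) at 1:14: 1513 × 14 = 21182 mm.
Intermediate landings: 4 × 1525 = 6100 mm.
Top and bottom landings: 2 × 1800 = 3600 mm.
Total = 21182 + 6100 + 3600 = 30882 mm.
= 30.88 m.

30.88 m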